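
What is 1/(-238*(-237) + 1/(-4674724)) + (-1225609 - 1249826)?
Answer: -652728844683895481/263682481943 ≈ -2.4754e+6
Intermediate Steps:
1/(-238*(-237) + 1/(-4674724)) + (-1225609 - 1249826) = 1/(56406 - 1/4674724) - 2475435 = 1/(263682481943/4674724) - 2475435 = 4674724/263682481943 - 2475435 = -652728844683895481/263682481943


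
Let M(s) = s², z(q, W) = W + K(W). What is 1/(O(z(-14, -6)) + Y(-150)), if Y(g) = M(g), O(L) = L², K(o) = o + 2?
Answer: 1/22600 ≈ 4.4248e-5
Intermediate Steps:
K(o) = 2 + o
z(q, W) = 2 + 2*W (z(q, W) = W + (2 + W) = 2 + 2*W)
Y(g) = g²
1/(O(z(-14, -6)) + Y(-150)) = 1/((2 + 2*(-6))² + (-150)²) = 1/((2 - 12)² + 22500) = 1/((-10)² + 22500) = 1/(100 + 22500) = 1/22600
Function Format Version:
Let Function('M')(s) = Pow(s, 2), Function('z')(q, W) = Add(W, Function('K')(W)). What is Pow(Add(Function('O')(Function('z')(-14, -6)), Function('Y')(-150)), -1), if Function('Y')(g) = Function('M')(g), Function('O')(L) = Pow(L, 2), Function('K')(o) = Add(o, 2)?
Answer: Rational(1, 22600) ≈ 4.4248e-5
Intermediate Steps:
Function('K')(o) = Add(2, o)
Function('z')(q, W) = Add(2, Mul(2, W)) (Function('z')(q, W) = Add(W, Add(2, W)) = Add(2, Mul(2, W)))
Function('Y')(g) = Pow(g, 2)
Pow(Add(Function('O')(Function('z')(-14, -6)), Function('Y')(-150)), -1) = Pow(Add(Pow(Add(2, Mul(2, -6)), 2), Pow(-150, 2)), -1) = Pow(Add(Pow(Add(2, -12), 2), 22500), -1) = Pow(Add(Pow(-10, 2), 22500), -1) = Pow(Add(100, 22500), -1) = Pow(22600, -1) = Rational(1, 22600)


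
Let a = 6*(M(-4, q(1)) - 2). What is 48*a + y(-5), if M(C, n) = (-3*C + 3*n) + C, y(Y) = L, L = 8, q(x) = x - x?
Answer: 1736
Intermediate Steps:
q(x) = 0
y(Y) = 8
M(C, n) = -2*C + 3*n
a = 36 (a = 6*((-2*(-4) + 3*0) - 2) = 6*((8 + 0) - 2) = 6*(8 - 2) = 6*6 = 36)
48*a + y(-5) = 48*36 + 8 = 1728 + 8 = 1736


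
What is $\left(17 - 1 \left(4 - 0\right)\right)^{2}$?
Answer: $169$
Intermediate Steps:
$\left(17 - 1 \left(4 - 0\right)\right)^{2} = \left(17 - 1 \left(4 + 0\right)\right)^{2} = \left(17 - 1 \cdot 4\right)^{2} = \left(17 - 4\right)^{2} = 13^{2} = 169$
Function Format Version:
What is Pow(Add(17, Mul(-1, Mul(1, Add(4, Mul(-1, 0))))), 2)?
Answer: 169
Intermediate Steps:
Pow(Add(17, Mul(-1, Mul(1, Add(4, Mul(-1, 0))))), 2) = Pow(Add(17, Mul(-1, Mul(1, Add(4, 0)))), 2) = Pow(Add(17, Mul(-1, Mul(1, 4))), 2) = Pow(Add(17, Mul(-1, 4)), 2) = Pow(Add(17, -4), 2) = Pow(13, 2) = 169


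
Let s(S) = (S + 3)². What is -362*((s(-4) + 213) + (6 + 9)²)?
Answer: -158918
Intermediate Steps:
s(S) = (3 + S)²
-362*((s(-4) + 213) + (6 + 9)²) = -362*(((3 - 4)² + 213) + (6 + 9)²) = -362*(((-1)² + 213) + 15²) = -362*((1 + 213) + 225) = -362*(214 + 225) = -362*439 = -158918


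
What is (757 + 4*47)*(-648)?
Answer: -612360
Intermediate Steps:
(757 + 4*47)*(-648) = (757 + 188)*(-648) = 945*(-648) = -612360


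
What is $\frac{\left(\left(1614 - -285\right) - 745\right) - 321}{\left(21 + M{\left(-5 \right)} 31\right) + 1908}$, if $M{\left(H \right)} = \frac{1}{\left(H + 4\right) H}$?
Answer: $\frac{4165}{9676} \approx 0.43045$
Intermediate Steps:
$M{\left(H \right)} = \frac{1}{H \left(4 + H\right)}$ ($M{\left(H \right)} = \frac{1}{\left(4 + H\right) H} = \frac{1}{H \left(4 + H\right)}$)
$\frac{\left(\left(1614 - -285\right) - 745\right) - 321}{\left(21 + M{\left(-5 \right)} 31\right) + 1908} = \frac{\left(\left(1614 - -285\right) - 745\right) - 321}{\left(21 + \frac{1}{\left(-5\right) \left(4 - 5\right)} 31\right) + 1908} = \frac{\left(\left(1614 + 285\right) - 745\right) - 321}{\left(21 + - \frac{1}{5 \left(-1\right)} 31\right) + 1908} = \frac{\left(1899 - 745\right) - 321}{\left(21 + \left(- \frac{1}{5}\right) \left(-1\right) 31\right) + 1908} = \frac{1154 - 321}{\left(21 + \frac{1}{5} \cdot 31\right) + 1908} = \frac{833}{\left(21 + \frac{31}{5}\right) + 1908} = \frac{833}{\frac{136}{5} + 1908} = \frac{833}{\frac{9676}{5}} = 833 \cdot \frac{5}{9676} = \frac{4165}{9676}$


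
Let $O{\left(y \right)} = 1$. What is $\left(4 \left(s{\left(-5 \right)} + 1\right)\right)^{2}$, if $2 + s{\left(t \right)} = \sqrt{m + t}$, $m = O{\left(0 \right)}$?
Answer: $-48 - 64 i \approx -48.0 - 64.0 i$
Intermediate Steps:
$m = 1$
$s{\left(t \right)} = -2 + \sqrt{1 + t}$
$\left(4 \left(s{\left(-5 \right)} + 1\right)\right)^{2} = \left(4 \left(\left(-2 + \sqrt{1 - 5}\right) + 1\right)\right)^{2} = \left(4 \left(\left(-2 + \sqrt{-4}\right) + 1\right)\right)^{2} = \left(4 \left(\left(-2 + 2 i\right) + 1\right)\right)^{2} = \left(4 \left(-1 + 2 i\right)\right)^{2} = \left(-4 + 8 i\right)^{2}$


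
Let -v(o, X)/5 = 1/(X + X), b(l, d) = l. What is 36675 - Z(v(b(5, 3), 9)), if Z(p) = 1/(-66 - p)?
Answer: 43386543/1183 ≈ 36675.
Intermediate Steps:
v(o, X) = -5/(2*X) (v(o, X) = -5/(X + X) = -5*1/(2*X) = -5/(2*X))
36675 - Z(v(b(5, 3), 9)) = 36675 - (-1)/(66 - 5/2/9) = 36675 - (-1)/(66 - 5/2*1/9) = 36675 - (-1)/(66 - 5/18) = 36675 - (-1)/1183/18 = 36675 - (-1)*18/1183 = 36675 - 1*(-18/1183) = 36675 + 18/1183 = 43386543/1183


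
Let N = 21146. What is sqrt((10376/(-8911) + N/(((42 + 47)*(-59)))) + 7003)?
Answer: sqrt(15321418691591973261)/46791661 ≈ 83.653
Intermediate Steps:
sqrt((10376/(-8911) + N/(((42 + 47)*(-59)))) + 7003) = sqrt((10376/(-8911) + 21146/(((42 + 47)*(-59)))) + 7003) = sqrt((10376*(-1/8911) + 21146/((89*(-59)))) + 7003) = sqrt((-10376/8911 + 21146/(-5251)) + 7003) = sqrt((-10376/8911 + 21146*(-1/5251)) + 7003) = sqrt((-10376/8911 - 21146/5251) + 7003) = sqrt(-242916382/46791661 + 7003) = sqrt(327439085601/46791661) = sqrt(15321418691591973261)/46791661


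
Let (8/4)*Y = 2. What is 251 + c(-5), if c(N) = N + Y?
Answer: 247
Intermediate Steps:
Y = 1 (Y = (1/2)*2 = 1)
c(N) = 1 + N (c(N) = N + 1 = 1 + N)
251 + c(-5) = 251 + (1 - 5) = 251 - 4 = 247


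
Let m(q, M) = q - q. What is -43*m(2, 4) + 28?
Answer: 28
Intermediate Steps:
m(q, M) = 0
-43*m(2, 4) + 28 = -43*0 + 28 = 0 + 28 = 28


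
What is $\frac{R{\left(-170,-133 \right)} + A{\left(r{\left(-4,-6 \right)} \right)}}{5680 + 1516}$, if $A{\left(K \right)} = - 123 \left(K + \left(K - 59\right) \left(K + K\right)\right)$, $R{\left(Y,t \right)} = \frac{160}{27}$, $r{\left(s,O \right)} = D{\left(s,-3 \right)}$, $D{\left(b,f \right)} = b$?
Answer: $- \frac{415085}{48573} \approx -8.5456$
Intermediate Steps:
$r{\left(s,O \right)} = s$
$R{\left(Y,t \right)} = \frac{160}{27}$ ($R{\left(Y,t \right)} = 160 \cdot \frac{1}{27} = \frac{160}{27}$)
$A{\left(K \right)} = - 123 K - 246 K \left(-59 + K\right)$ ($A{\left(K \right)} = - 123 \left(K + \left(-59 + K\right) 2 K\right) = - 123 \left(K + 2 K \left(-59 + K\right)\right) = - 123 K - 246 K \left(-59 + K\right)$)
$\frac{R{\left(-170,-133 \right)} + A{\left(r{\left(-4,-6 \right)} \right)}}{5680 + 1516} = \frac{\frac{160}{27} + 123 \left(-4\right) \left(117 - -8\right)}{5680 + 1516} = \frac{\frac{160}{27} + 123 \left(-4\right) \left(117 + 8\right)}{7196} = \left(\frac{160}{27} + 123 \left(-4\right) 125\right) \frac{1}{7196} = \left(\frac{160}{27} - 61500\right) \frac{1}{7196} = \left(- \frac{1660340}{27}\right) \frac{1}{7196} = - \frac{415085}{48573}$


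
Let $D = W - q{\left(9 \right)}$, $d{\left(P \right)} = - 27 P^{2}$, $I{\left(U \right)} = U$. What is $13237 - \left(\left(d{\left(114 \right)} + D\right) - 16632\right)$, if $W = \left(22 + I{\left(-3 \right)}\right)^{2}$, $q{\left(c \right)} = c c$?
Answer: $380481$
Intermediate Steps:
$q{\left(c \right)} = c^{2}$
$W = 361$ ($W = \left(22 - 3\right)^{2} = 19^{2} = 361$)
$D = 280$ ($D = 361 - 9^{2} = 361 - 81 = 280$)
$13237 - \left(\left(d{\left(114 \right)} + D\right) - 16632\right) = 13237 - \left(\left(- 27 \cdot 114^{2} + 280\right) - 16632\right) = 13237 - \left(\left(\left(-27\right) 12996 + 280\right) - 16632\right) = 13237 - \left(\left(-350892 + 280\right) - 16632\right) = 13237 - \left(-350612 - 16632\right) = 13237 - -367244 = 13237 + 367244 = 380481$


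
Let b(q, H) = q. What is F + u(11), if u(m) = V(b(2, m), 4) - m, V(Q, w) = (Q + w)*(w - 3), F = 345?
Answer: 340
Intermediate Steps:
V(Q, w) = (-3 + w)*(Q + w) (V(Q, w) = (Q + w)*(-3 + w) = (-3 + w)*(Q + w))
u(m) = 6 - m (u(m) = (4² - 3*2 - 3*4 + 2*4) - m = (16 - 6 - 12 + 8) - m = 6 - m)
F + u(11) = 345 + (6 - 1*11) = 345 + (6 - 11) = 345 - 5 = 340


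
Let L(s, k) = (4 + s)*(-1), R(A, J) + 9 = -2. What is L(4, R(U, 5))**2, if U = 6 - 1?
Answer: 64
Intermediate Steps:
U = 5
R(A, J) = -11 (R(A, J) = -9 - 2 = -11)
L(s, k) = -4 - s
L(4, R(U, 5))**2 = (-4 - 1*4)**2 = (-4 - 4)**2 = (-8)**2 = 64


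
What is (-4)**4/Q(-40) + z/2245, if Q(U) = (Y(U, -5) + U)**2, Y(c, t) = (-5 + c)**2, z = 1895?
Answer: 1493460219/1769161025 ≈ 0.84416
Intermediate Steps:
Q(U) = (U + (-5 + U)**2)**2 (Q(U) = ((-5 + U)**2 + U)**2 = (U + (-5 + U)**2)**2)
(-4)**4/Q(-40) + z/2245 = (-4)**4/((-40 + (-5 - 40)**2)**2) + 1895/2245 = 256/((-40 + (-45)**2)**2) + 1895*(1/2245) = 256/((-40 + 2025)**2) + 379/449 = 256/(1985**2) + 379/449 = 256/3940225 + 379/449 = 1493460219/1769161025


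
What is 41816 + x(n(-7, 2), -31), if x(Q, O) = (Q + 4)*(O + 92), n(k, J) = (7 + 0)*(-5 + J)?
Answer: 40779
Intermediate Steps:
n(k, J) = -35 + 7*J (n(k, J) = 7*(-5 + J) = -35 + 7*J)
x(Q, O) = (4 + Q)*(92 + O)
41816 + x(n(-7, 2), -31) = 41816 + (368 + 4*(-31) + 92*(-35 + 7*2) - 31*(-35 + 7*2)) = 41816 + (368 - 124 + 92*(-35 + 14) - 31*(-35 + 14)) = 41816 + (368 - 124 + 92*(-21) - 31*(-21)) = 41816 + (368 - 124 - 1932 + 651) = 41816 - 1037 = 40779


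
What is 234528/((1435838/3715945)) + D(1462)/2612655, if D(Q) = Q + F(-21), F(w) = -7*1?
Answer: 75897031172841103/125044977663 ≈ 6.0696e+5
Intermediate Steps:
F(w) = -7
D(Q) = -7 + Q (D(Q) = Q - 7 = -7 + Q)
234528/((1435838/3715945)) + D(1462)/2612655 = 234528/((1435838/3715945)) + (-7 + 1462)/2612655 = 234528/((1435838*(1/3715945))) + 1455*(1/2612655) = 234528/(1435838/3715945) + 97/174177 = 234528*(3715945/1435838) + 97/174177 = 435746574480/717919 + 97/174177 = 75897031172841103/125044977663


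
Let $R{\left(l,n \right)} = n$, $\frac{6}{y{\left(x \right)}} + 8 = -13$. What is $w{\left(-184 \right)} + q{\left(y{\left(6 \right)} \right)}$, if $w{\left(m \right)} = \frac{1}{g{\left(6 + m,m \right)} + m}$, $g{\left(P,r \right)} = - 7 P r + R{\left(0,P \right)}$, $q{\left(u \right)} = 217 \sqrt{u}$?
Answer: $- \frac{1}{229626} + 31 i \sqrt{14} \approx -4.3549 \cdot 10^{-6} + 115.99 i$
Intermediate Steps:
$y{\left(x \right)} = - \frac{2}{7}$ ($y{\left(x \right)} = \frac{6}{-8 - 13} = \frac{6}{-21} = 6 \left(- \frac{1}{21}\right) = - \frac{2}{7}$)
$g{\left(P,r \right)} = P - 7 P r$ ($g{\left(P,r \right)} = - 7 P r + P = P - 7 P r$)
$w{\left(m \right)} = \frac{1}{m + \left(1 - 7 m\right) \left(6 + m\right)}$ ($w{\left(m \right)} = \frac{1}{\left(6 + m\right) \left(1 - 7 m\right) + m} = \frac{1}{\left(1 - 7 m\right) \left(6 + m\right) + m} = \frac{1}{m + \left(1 - 7 m\right) \left(6 + m\right)}$)
$w{\left(-184 \right)} + q{\left(y{\left(6 \right)} \right)} = \frac{1}{6 - -7360 - 7 \left(-184\right)^{2}} + 217 \sqrt{- \frac{2}{7}} = \frac{1}{6 + 7360 - 236992} + 217 \frac{i \sqrt{14}}{7} = \frac{1}{6 + 7360 - 236992} + 31 i \sqrt{14} = \frac{1}{-229626} + 31 i \sqrt{14} = - \frac{1}{229626} + 31 i \sqrt{14}$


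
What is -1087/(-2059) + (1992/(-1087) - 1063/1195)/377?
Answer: 18104624024/34769396155 ≈ 0.52071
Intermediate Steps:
-1087/(-2059) + (1992/(-1087) - 1063/1195)/377 = -1087*(-1/2059) + (1992*(-1/1087) - 1063*1/1195)*(1/377) = 1087/2059 + (-1992/1087 - 1063/1195)*(1/377) = 1087/2059 - 3535921/1298965*1/377 = 1087/2059 - 3535921/489709805 = 18104624024/34769396155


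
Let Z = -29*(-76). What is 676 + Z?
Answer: 2880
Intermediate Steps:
Z = 2204
676 + Z = 676 + 2204 = 2880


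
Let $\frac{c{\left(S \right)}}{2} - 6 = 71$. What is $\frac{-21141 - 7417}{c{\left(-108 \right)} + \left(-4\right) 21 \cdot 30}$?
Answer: $\frac{14279}{1183} \approx 12.07$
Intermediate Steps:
$c{\left(S \right)} = 154$ ($c{\left(S \right)} = 12 + 2 \cdot 71 = 12 + 142 = 154$)
$\frac{-21141 - 7417}{c{\left(-108 \right)} + \left(-4\right) 21 \cdot 30} = \frac{-21141 - 7417}{154 + \left(-4\right) 21 \cdot 30} = - \frac{28558}{154 - 2520} = - \frac{28558}{-2366} = \left(-28558\right) \left(- \frac{1}{2366}\right) = \frac{14279}{1183}$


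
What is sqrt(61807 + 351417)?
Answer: 2*sqrt(103306) ≈ 642.83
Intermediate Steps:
sqrt(61807 + 351417) = sqrt(413224) = 2*sqrt(103306)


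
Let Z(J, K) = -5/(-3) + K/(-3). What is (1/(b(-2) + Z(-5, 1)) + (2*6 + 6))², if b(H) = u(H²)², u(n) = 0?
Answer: 5625/16 ≈ 351.56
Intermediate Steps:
Z(J, K) = 5/3 - K/3 (Z(J, K) = -5*(-⅓) + K*(-⅓) = 5/3 - K/3)
b(H) = 0 (b(H) = 0² = 0)
(1/(b(-2) + Z(-5, 1)) + (2*6 + 6))² = (1/(0 + (5/3 - ⅓*1)) + (2*6 + 6))² = (1/(0 + (5/3 - ⅓)) + (12 + 6))² = (1/(0 + 4/3) + 18)² = (1/(4/3) + 18)² = (¾ + 18)² = (75/4)² = 5625/16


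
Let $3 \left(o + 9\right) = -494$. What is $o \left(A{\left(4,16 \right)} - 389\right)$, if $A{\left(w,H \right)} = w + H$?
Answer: $64083$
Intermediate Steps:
$o = - \frac{521}{3}$ ($o = -9 + \frac{1}{3} \left(-494\right) = -9 - \frac{494}{3} = - \frac{521}{3} \approx -173.67$)
$A{\left(w,H \right)} = H + w$
$o \left(A{\left(4,16 \right)} - 389\right) = - \frac{521 \left(\left(16 + 4\right) - 389\right)}{3} = - \frac{521 \left(20 - 389\right)}{3} = \left(- \frac{521}{3}\right) \left(-369\right) = 64083$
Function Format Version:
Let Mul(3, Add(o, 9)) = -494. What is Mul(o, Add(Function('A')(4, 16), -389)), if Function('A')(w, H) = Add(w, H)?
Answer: 64083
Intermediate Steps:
o = Rational(-521, 3) (o = Add(-9, Mul(Rational(1, 3), -494)) = Add(-9, Rational(-494, 3)) = Rational(-521, 3) ≈ -173.67)
Function('A')(w, H) = Add(H, w)
Mul(o, Add(Function('A')(4, 16), -389)) = Mul(Rational(-521, 3), Add(Add(16, 4), -389)) = Mul(Rational(-521, 3), Add(20, -389)) = Mul(Rational(-521, 3), -369) = 64083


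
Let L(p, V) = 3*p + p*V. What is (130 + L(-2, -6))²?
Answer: 18496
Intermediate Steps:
L(p, V) = 3*p + V*p
(130 + L(-2, -6))² = (130 - 2*(3 - 6))² = (130 - 2*(-3))² = (130 + 6)² = 136² = 18496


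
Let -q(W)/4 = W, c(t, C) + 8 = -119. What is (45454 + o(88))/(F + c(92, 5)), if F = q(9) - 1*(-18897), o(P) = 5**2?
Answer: 45479/18734 ≈ 2.4276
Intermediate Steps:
c(t, C) = -127 (c(t, C) = -8 - 119 = -127)
q(W) = -4*W
o(P) = 25
F = 18861 (F = -4*9 - 1*(-18897) = -36 + 18897 = 18861)
(45454 + o(88))/(F + c(92, 5)) = (45454 + 25)/(18861 - 127) = 45479/18734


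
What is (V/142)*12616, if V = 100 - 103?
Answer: -18924/71 ≈ -266.54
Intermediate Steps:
V = -3
(V/142)*12616 = -3/142*12616 = -18924/71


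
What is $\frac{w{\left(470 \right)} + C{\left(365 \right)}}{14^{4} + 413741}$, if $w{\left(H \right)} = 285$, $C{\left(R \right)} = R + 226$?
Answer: $\frac{292}{150719} \approx 0.0019374$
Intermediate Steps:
$C{\left(R \right)} = 226 + R$
$\frac{w{\left(470 \right)} + C{\left(365 \right)}}{14^{4} + 413741} = \frac{285 + \left(226 + 365\right)}{14^{4} + 413741} = \frac{285 + 591}{38416 + 413741} = \frac{876}{452157} = 876 \cdot \frac{1}{452157} = \frac{292}{150719}$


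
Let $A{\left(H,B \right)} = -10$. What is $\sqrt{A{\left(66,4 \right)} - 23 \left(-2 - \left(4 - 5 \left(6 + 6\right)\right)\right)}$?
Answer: $2 i \sqrt{313} \approx 35.384 i$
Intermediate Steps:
$\sqrt{A{\left(66,4 \right)} - 23 \left(-2 - \left(4 - 5 \left(6 + 6\right)\right)\right)} = \sqrt{-10 - 23 \left(-2 - \left(4 - 5 \left(6 + 6\right)\right)\right)} = \sqrt{-10 - 23 \left(-2 + \left(5 \cdot 12 - 4\right)\right)} = \sqrt{-10 - 23 \left(-2 + \left(60 - 4\right)\right)} = \sqrt{-10 - 23 \left(-2 + 56\right)} = \sqrt{-10 - 1242} = \sqrt{-1252} = 2 i \sqrt{313}$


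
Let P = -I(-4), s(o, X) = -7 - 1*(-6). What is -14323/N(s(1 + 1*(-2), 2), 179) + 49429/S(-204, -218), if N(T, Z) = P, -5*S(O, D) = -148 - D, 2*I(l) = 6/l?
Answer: -950375/42 ≈ -22628.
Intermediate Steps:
I(l) = 3/l (I(l) = (6/l)/2 = 3/l)
s(o, X) = -1 (s(o, X) = -7 + 6 = -1)
P = ¾ (P = -3/(-4) = -3*(-1)/4 = -1*(-¾) = ¾ ≈ 0.75000)
S(O, D) = 148/5 + D/5 (S(O, D) = -(-148 - D)/5 = 148/5 + D/5)
N(T, Z) = ¾
-14323/N(s(1 + 1*(-2), 2), 179) + 49429/S(-204, -218) = -14323/¾ + 49429/(148/5 + (⅕)*(-218)) = -14323*4/3 + 49429/(148/5 - 218/5) = -57292/3 + 49429/(-14) = -57292/3 + 49429*(-1/14) = -57292/3 - 49429/14 = -950375/42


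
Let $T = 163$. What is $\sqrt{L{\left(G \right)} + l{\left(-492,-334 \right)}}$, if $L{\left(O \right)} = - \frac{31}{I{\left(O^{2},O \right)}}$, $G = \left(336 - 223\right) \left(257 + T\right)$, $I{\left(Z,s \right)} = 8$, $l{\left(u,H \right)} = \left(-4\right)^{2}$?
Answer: $\frac{\sqrt{194}}{4} \approx 3.4821$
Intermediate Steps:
$l{\left(u,H \right)} = 16$
$G = 47460$ ($G = \left(336 - 223\right) \left(257 + 163\right) = 113 \cdot 420 = 47460$)
$L{\left(O \right)} = - \frac{31}{8}$
$\sqrt{L{\left(G \right)} + l{\left(-492,-334 \right)}} = \sqrt{- \frac{31}{8} + 16} = \sqrt{\frac{97}{8}} = \frac{\sqrt{194}}{4}$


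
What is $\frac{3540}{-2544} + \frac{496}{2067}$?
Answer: $- \frac{9521}{8268} \approx -1.1515$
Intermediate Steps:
$\frac{3540}{-2544} + \frac{496}{2067} = 3540 \left(- \frac{1}{2544}\right) + 496 \cdot \frac{1}{2067} = - \frac{295}{212} + \frac{496}{2067} = - \frac{9521}{8268}$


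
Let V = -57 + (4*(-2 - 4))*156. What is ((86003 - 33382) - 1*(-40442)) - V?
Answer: 96864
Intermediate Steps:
V = -3801 (V = -57 + (4*(-6))*156 = -57 - 24*156 = -57 - 3744 = -3801)
((86003 - 33382) - 1*(-40442)) - V = ((86003 - 33382) - 1*(-40442)) - 1*(-3801) = (52621 + 40442) + 3801 = 93063 + 3801 = 96864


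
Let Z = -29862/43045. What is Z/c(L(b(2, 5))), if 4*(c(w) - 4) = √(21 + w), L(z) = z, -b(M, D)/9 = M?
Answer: -1911168/10890385 + 119448*√3/10890385 ≈ -0.15649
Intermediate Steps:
b(M, D) = -9*M
Z = -29862/43045 (Z = -29862*1/43045 = -29862/43045 ≈ -0.69374)
c(w) = 4 + √(21 + w)/4
Z/c(L(b(2, 5))) = -29862/(43045*(4 + √(21 - 9*2)/4)) = -29862/(43045*(4 + √(21 - 18)/4)) = -29862/(43045*(4 + √3/4))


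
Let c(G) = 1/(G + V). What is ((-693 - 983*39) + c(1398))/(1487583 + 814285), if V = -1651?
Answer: -9874591/582372604 ≈ -0.016956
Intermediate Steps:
c(G) = 1/(-1651 + G) (c(G) = 1/(G - 1651) = 1/(-1651 + G))
((-693 - 983*39) + c(1398))/(1487583 + 814285) = ((-693 - 983*39) + 1/(-1651 + 1398))/(1487583 + 814285) = ((-693 - 38337) + 1/(-253))/2301868 = (-39030 - 1/253)*(1/2301868) = -9874591/253*1/2301868 = -9874591/582372604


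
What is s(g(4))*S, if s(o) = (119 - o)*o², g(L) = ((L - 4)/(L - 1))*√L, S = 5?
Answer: 0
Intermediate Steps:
g(L) = √L*(-4 + L)/(-1 + L) (g(L) = ((-4 + L)/(-1 + L))*√L = √L*(-4 + L)/(-1 + L))
s(o) = o²*(119 - o)
s(g(4))*S = ((√4*(-4 + 4)/(-1 + 4))²*(119 - √4*(-4 + 4)/(-1 + 4)))*5 = ((2*0/3)²*(119 - 2*0/3))*5 = ((2*(⅓)*0)²*(119 - 2*0/3))*5 = (0²*(119 - 1*0))*5 = (0*(119 + 0))*5 = (0*119)*5 = 0*5 = 0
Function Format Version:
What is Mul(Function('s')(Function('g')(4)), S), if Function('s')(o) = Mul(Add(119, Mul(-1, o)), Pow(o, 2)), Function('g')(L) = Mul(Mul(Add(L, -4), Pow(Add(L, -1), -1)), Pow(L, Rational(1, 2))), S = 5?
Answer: 0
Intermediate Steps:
Function('g')(L) = Mul(Pow(L, Rational(1, 2)), Pow(Add(-1, L), -1), Add(-4, L)) (Function('g')(L) = Mul(Mul(Add(-4, L), Pow(Add(-1, L), -1)), Pow(L, Rational(1, 2))) = Mul(Mul(Pow(Add(-1, L), -1), Add(-4, L)), Pow(L, Rational(1, 2))) = Mul(Pow(L, Rational(1, 2)), Pow(Add(-1, L), -1), Add(-4, L)))
Function('s')(o) = Mul(Pow(o, 2), Add(119, Mul(-1, o)))
Mul(Function('s')(Function('g')(4)), S) = Mul(Mul(Pow(Mul(Pow(4, Rational(1, 2)), Pow(Add(-1, 4), -1), Add(-4, 4)), 2), Add(119, Mul(-1, Mul(Pow(4, Rational(1, 2)), Pow(Add(-1, 4), -1), Add(-4, 4))))), 5) = Mul(Mul(Pow(Mul(2, Pow(3, -1), 0), 2), Add(119, Mul(-1, Mul(2, Pow(3, -1), 0)))), 5) = Mul(Mul(Pow(Mul(2, Rational(1, 3), 0), 2), Add(119, Mul(-1, Mul(2, Rational(1, 3), 0)))), 5) = Mul(Mul(Pow(0, 2), Add(119, Mul(-1, 0))), 5) = Mul(Mul(0, Add(119, 0)), 5) = Mul(Mul(0, 119), 5) = Mul(0, 5) = 0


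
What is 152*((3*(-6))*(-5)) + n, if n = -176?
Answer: 13504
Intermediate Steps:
152*((3*(-6))*(-5)) + n = 152*((3*(-6))*(-5)) - 176 = 152*(-18*(-5)) - 176 = 152*90 - 176 = 13680 - 176 = 13504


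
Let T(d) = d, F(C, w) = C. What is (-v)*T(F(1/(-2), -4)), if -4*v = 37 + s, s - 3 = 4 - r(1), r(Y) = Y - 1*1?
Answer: -11/2 ≈ -5.5000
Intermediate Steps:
r(Y) = -1 + Y (r(Y) = Y - 1 = -1 + Y)
s = 7 (s = 3 + (4 - (-1 + 1)) = 3 + (4 - 1*0) = 3 + (4 + 0) = 3 + 4 = 7)
v = -11 (v = -(37 + 7)/4 = -¼*44 = -11)
(-v)*T(F(1/(-2), -4)) = -1*(-11)/(-2) = 11*(-½) = -11/2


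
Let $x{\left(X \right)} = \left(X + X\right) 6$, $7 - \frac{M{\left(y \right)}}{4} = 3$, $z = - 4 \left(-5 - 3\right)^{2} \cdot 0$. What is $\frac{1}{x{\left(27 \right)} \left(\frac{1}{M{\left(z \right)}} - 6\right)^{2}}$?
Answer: $\frac{64}{731025} \approx 8.7548 \cdot 10^{-5}$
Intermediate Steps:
$z = 0$ ($z = - 4 \left(-8\right)^{2} \cdot 0 = \left(-4\right) 64 \cdot 0 = \left(-256\right) 0 = 0$)
$M{\left(y \right)} = 16$ ($M{\left(y \right)} = 28 - 12 = 16$)
$x{\left(X \right)} = 12 X$ ($x{\left(X \right)} = 2 X 6 = 12 X$)
$\frac{1}{x{\left(27 \right)} \left(\frac{1}{M{\left(z \right)}} - 6\right)^{2}} = \frac{1}{12 \cdot 27 \left(\frac{1}{16} - 6\right)^{2}} = \frac{1}{324 \left(\frac{1}{16} - 6\right)^{2}} = \frac{1}{324 \left(- \frac{95}{16}\right)^{2}} = \frac{1}{324 \cdot \frac{9025}{256}} = \frac{1}{324} \cdot \frac{256}{9025} = \frac{64}{731025}$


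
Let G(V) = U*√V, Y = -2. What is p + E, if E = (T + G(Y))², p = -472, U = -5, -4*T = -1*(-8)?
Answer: -518 + 20*I*√2 ≈ -518.0 + 28.284*I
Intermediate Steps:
T = -2 (T = -(-1)*(-8)/4 = -¼*8 = -2)
G(V) = -5*√V
E = (-2 - 5*I*√2)² ≈ -46.0 + 28.284*I
p + E = -472 + (-46 + 20*I*√2) = -518 + 20*I*√2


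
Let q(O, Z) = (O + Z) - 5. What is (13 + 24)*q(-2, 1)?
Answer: -222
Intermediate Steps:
q(O, Z) = -5 + O + Z
(13 + 24)*q(-2, 1) = (13 + 24)*(-5 - 2 + 1) = 37*(-6) = -222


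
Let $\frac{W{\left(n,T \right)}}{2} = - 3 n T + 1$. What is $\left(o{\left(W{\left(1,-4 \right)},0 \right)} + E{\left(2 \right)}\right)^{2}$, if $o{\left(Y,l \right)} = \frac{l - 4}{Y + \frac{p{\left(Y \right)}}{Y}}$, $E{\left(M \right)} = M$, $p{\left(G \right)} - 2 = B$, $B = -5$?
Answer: $\frac{1542564}{452929} \approx 3.4058$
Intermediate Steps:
$p{\left(G \right)} = -3$ ($p{\left(G \right)} = 2 - 5 = -3$)
$W{\left(n,T \right)} = 2 - 6 T n$ ($W{\left(n,T \right)} = 2 \left(- 3 n T + 1\right) = 2 \left(- 3 T n + 1\right) = 2 \left(1 - 3 T n\right) = 2 - 6 T n$)
$o{\left(Y,l \right)} = \frac{-4 + l}{Y - \frac{3}{Y}}$ ($o{\left(Y,l \right)} = \frac{l - 4}{Y - \frac{3}{Y}} = \frac{-4 + l}{Y - \frac{3}{Y}}$)
$\left(o{\left(W{\left(1,-4 \right)},0 \right)} + E{\left(2 \right)}\right)^{2} = \left(\frac{\left(2 - \left(-24\right) 1\right) \left(-4 + 0\right)}{-3 + \left(2 - \left(-24\right) 1\right)^{2}} + 2\right)^{2} = \left(\left(2 + 24\right) \frac{1}{-3 + \left(2 + 24\right)^{2}} \left(-4\right) + 2\right)^{2} = \left(26 \frac{1}{-3 + 26^{2}} \left(-4\right) + 2\right)^{2} = \left(26 \frac{1}{-3 + 676} \left(-4\right) + 2\right)^{2} = \left(26 \cdot \frac{1}{673} \left(-4\right) + 2\right)^{2} = \left(- \frac{104}{673} + 2\right)^{2} = \left(\frac{1242}{673}\right)^{2} = \frac{1542564}{452929}$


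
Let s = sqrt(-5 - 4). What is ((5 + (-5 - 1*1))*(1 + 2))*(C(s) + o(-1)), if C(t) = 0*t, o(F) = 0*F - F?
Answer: -3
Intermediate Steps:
s = 3*I (s = sqrt(-9) = 3*I ≈ 3.0*I)
o(F) = -F (o(F) = 0 - F = -F)
C(t) = 0
((5 + (-5 - 1*1))*(1 + 2))*(C(s) + o(-1)) = ((5 + (-5 - 1*1))*(1 + 2))*(0 - 1*(-1)) = ((5 + (-5 - 1))*3)*(0 + 1) = ((5 - 6)*3)*1 = -1*3*1 = -3*1 = -3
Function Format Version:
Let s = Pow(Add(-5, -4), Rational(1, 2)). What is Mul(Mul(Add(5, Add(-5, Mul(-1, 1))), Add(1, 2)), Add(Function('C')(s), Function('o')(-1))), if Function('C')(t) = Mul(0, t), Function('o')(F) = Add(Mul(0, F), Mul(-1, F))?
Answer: -3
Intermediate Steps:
s = Mul(3, I) (s = Pow(-9, Rational(1, 2)) = Mul(3, I) ≈ Mul(3.0000, I))
Function('o')(F) = Mul(-1, F) (Function('o')(F) = Add(0, Mul(-1, F)) = Mul(-1, F))
Function('C')(t) = 0
Mul(Mul(Add(5, Add(-5, Mul(-1, 1))), Add(1, 2)), Add(Function('C')(s), Function('o')(-1))) = Mul(Mul(Add(5, Add(-5, Mul(-1, 1))), Add(1, 2)), Add(0, Mul(-1, -1))) = Mul(Mul(Add(5, Add(-5, -1)), 3), Add(0, 1)) = Mul(Mul(Add(5, -6), 3), 1) = Mul(Mul(-1, 3), 1) = Mul(-3, 1) = -3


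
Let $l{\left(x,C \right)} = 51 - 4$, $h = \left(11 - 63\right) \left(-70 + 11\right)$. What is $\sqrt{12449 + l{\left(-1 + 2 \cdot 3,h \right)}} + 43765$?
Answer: $43765 + 4 \sqrt{781} \approx 43877.0$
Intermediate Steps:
$h = 3068$ ($h = \left(-52\right) \left(-59\right) = 3068$)
$l{\left(x,C \right)} = 47$
$\sqrt{12449 + l{\left(-1 + 2 \cdot 3,h \right)}} + 43765 = \sqrt{12449 + 47} + 43765 = \sqrt{12496} + 43765 = 4 \sqrt{781} + 43765 = 43765 + 4 \sqrt{781}$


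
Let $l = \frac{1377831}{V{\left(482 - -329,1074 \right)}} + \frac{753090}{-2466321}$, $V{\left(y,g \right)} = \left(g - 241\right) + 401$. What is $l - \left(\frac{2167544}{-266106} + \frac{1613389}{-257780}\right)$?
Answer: $\frac{1513123502136973942481}{1338270942662403420} \approx 1130.7$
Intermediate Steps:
$V{\left(y,g \right)} = 160 + g$ ($V{\left(y,g \right)} = \left(-241 + g\right) + 401 = 160 + g$)
$l = \frac{87108826069}{78036926}$ ($l = \frac{1377831}{160 + 1074} + \frac{753090}{-2466321} = \frac{1377831}{1234} + 753090 \left(- \frac{1}{2466321}\right) = 1377831 \cdot \frac{1}{1234} - \frac{19310}{63239} = \frac{1377831}{1234} - \frac{19310}{63239} = \frac{87108826069}{78036926} \approx 1116.3$)
$l - \left(\frac{2167544}{-266106} + \frac{1613389}{-257780}\right) = \frac{87108826069}{78036926} - \left(\frac{2167544}{-266106} + \frac{1613389}{-257780}\right) = \frac{87108826069}{78036926} - \left(2167544 \left(- \frac{1}{266106}\right) + 1613389 \left(- \frac{1}{257780}\right)\right) = \frac{87108826069}{78036926} - \left(- \frac{1083772}{133053} - \frac{1613389}{257780}\right) = \frac{87108826069}{78036926} - - \frac{494040992777}{34298402340} = \frac{87108826069}{78036926} + \frac{494040992777}{34298402340} = \frac{1513123502136973942481}{1338270942662403420}$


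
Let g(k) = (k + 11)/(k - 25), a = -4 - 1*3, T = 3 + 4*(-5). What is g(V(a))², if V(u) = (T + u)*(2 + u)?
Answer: 17161/9025 ≈ 1.9015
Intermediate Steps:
T = -17 (T = 3 - 20 = -17)
a = -7 (a = -4 - 3 = -7)
V(u) = (-17 + u)*(2 + u)
g(k) = (11 + k)/(-25 + k)
g(V(a))² = ((11 + (-34 + (-7)² - 15*(-7)))/(-25 + (-34 + (-7)² - 15*(-7))))² = ((11 + (-34 + 49 + 105))/(-25 + (-34 + 49 + 105)))² = ((11 + 120)/(-25 + 120))² = (131/95)² = 17161/9025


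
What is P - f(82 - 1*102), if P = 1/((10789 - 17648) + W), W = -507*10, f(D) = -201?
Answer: 2397728/11929 ≈ 201.00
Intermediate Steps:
W = -5070
P = -1/11929 (P = 1/((10789 - 17648) - 5070) = 1/(-6859 - 5070) = 1/(-11929) = -1/11929 ≈ -8.3829e-5)
P - f(82 - 1*102) = -1/11929 - 1*(-201) = -1/11929 + 201 = 2397728/11929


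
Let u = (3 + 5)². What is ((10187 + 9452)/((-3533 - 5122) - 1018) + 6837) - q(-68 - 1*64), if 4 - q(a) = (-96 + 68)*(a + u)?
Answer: 84493362/9673 ≈ 8735.0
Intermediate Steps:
u = 64 (u = 8² = 64)
q(a) = 1796 + 28*a (q(a) = 4 - (-96 + 68)*(a + 64) = 4 - (-28)*(64 + a) = 4 - (-1792 - 28*a) = 4 + (1792 + 28*a) = 1796 + 28*a)
((10187 + 9452)/((-3533 - 5122) - 1018) + 6837) - q(-68 - 1*64) = ((10187 + 9452)/((-3533 - 5122) - 1018) + 6837) - (1796 + 28*(-68 - 1*64)) = (19639/(-8655 - 1018) + 6837) - (1796 + 28*(-68 - 64)) = (19639/(-9673) + 6837) - (1796 + 28*(-132)) = (19639*(-1/9673) + 6837) - (1796 - 3696) = (-19639/9673 + 6837) - 1*(-1900) = 66114662/9673 + 1900 = 84493362/9673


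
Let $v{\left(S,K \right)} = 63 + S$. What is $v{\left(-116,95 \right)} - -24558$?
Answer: $24505$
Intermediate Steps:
$v{\left(-116,95 \right)} - -24558 = \left(63 - 116\right) - -24558 = -53 + 24558 = 24505$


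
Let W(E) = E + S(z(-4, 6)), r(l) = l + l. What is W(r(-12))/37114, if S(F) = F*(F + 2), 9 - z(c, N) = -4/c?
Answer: 4/2651 ≈ 0.0015089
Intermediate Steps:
r(l) = 2*l
z(c, N) = 9 + 4/c (z(c, N) = 9 - (-4)/c = 9 + 4/c)
S(F) = F*(2 + F)
W(E) = 80 + E (W(E) = E + (9 + 4/(-4))*(2 + (9 + 4/(-4))) = E + (9 + 4*(-¼))*(2 + (9 + 4*(-¼))) = E + (9 - 1)*(2 + (9 - 1)) = E + 8*(2 + 8) = E + 8*10 = E + 80 = 80 + E)
W(r(-12))/37114 = (80 + 2*(-12))/37114 = (80 - 24)*(1/37114) = 56*(1/37114) = 4/2651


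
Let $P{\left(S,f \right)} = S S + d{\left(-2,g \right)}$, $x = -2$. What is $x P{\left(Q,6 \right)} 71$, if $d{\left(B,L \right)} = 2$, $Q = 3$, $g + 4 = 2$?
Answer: $-1562$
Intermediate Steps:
$g = -2$ ($g = -4 + 2 = -2$)
$P{\left(S,f \right)} = 2 + S^{2}$ ($P{\left(S,f \right)} = S S + 2 = S^{2} + 2 = 2 + S^{2}$)
$x P{\left(Q,6 \right)} 71 = - 2 \left(2 + 3^{2}\right) 71 = - 2 \left(2 + 9\right) 71 = \left(-2\right) 11 \cdot 71 = \left(-22\right) 71 = -1562$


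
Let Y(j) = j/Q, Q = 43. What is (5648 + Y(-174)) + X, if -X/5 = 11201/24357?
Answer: 256904005/45537 ≈ 5641.7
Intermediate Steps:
Y(j) = j/43
X = -2435/1059 (X = -56005/24357 = -5*487/1059 = -2435/1059 ≈ -2.2993)
(5648 + Y(-174)) + X = (5648 + (1/43)*(-174)) - 2435/1059 = (5648 - 174/43) - 2435/1059 = 242690/43 - 2435/1059 = 256904005/45537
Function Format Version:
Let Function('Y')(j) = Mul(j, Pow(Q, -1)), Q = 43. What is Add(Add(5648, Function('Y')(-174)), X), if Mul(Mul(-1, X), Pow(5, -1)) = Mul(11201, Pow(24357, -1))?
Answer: Rational(256904005, 45537) ≈ 5641.7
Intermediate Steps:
Function('Y')(j) = Mul(Rational(1, 43), j) (Function('Y')(j) = Mul(j, Pow(43, -1)) = Mul(j, Rational(1, 43)) = Mul(Rational(1, 43), j))
X = Rational(-2435, 1059) (X = Mul(-5, Mul(11201, Pow(24357, -1))) = Mul(-5, Mul(11201, Rational(1, 24357))) = Mul(-5, Rational(487, 1059)) = Rational(-2435, 1059) ≈ -2.2993)
Add(Add(5648, Function('Y')(-174)), X) = Add(Add(5648, Mul(Rational(1, 43), -174)), Rational(-2435, 1059)) = Add(Add(5648, Rational(-174, 43)), Rational(-2435, 1059)) = Add(Rational(242690, 43), Rational(-2435, 1059)) = Rational(256904005, 45537)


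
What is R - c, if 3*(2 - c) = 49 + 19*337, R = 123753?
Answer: 377705/3 ≈ 1.2590e+5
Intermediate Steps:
c = -6446/3 (c = 2 - (49 + 19*337)/3 = 2 - (49 + 6403)/3 = 2 - ⅓*6452 = 2 - 6452/3 = -6446/3 ≈ -2148.7)
R - c = 123753 - 1*(-6446/3) = 123753 + 6446/3 = 377705/3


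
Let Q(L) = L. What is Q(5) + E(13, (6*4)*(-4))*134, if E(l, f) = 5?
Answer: 675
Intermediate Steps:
Q(5) + E(13, (6*4)*(-4))*134 = 5 + 5*134 = 5 + 670 = 675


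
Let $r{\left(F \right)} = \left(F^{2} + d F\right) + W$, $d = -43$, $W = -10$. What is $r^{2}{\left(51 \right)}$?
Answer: $158404$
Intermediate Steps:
$r{\left(F \right)} = -10 + F^{2} - 43 F$ ($r{\left(F \right)} = \left(F^{2} - 43 F\right) - 10 = -10 + F^{2} - 43 F$)
$r^{2}{\left(51 \right)} = \left(-10 + 51^{2} - 2193\right)^{2} = \left(-10 + 2601 - 2193\right)^{2} = 398^{2} = 158404$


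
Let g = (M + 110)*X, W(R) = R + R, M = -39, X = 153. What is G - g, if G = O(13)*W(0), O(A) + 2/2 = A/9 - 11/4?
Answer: -10863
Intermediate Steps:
W(R) = 2*R
O(A) = -15/4 + A/9 (O(A) = -1 + (A/9 - 11/4) = -1 + (-11/4 + A/9) = -15/4 + A/9)
g = 10863 (g = (-39 + 110)*153 = 71*153 = 10863)
G = 0 (G = (-15/4 + (⅑)*13)*(2*0) = (-15/4 + 13/9)*0 = -83/36*0 = 0)
G - g = 0 - 1*10863 = 0 - 10863 = -10863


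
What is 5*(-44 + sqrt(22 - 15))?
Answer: -220 + 5*sqrt(7) ≈ -206.77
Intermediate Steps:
5*(-44 + sqrt(22 - 15)) = 5*(-44 + sqrt(7)) = -220 + 5*sqrt(7)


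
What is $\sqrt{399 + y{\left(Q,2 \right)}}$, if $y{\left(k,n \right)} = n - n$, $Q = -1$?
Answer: $\sqrt{399} \approx 19.975$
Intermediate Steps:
$y{\left(k,n \right)} = 0$
$\sqrt{399 + y{\left(Q,2 \right)}} = \sqrt{399 + 0} = \sqrt{399}$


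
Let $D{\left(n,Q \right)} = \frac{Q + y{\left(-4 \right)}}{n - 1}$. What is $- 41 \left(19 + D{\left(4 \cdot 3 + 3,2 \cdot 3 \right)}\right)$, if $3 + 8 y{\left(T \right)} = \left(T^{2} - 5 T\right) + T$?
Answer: $- \frac{12915}{16} \approx -807.19$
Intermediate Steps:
$y{\left(T \right)} = - \frac{3}{8} - \frac{T}{2} + \frac{T^{2}}{8}$ ($y{\left(T \right)} = - \frac{3}{8} + \frac{\left(T^{2} - 5 T\right) + T}{8} = - \frac{3}{8} + \frac{T^{2} - 4 T}{8} = - \frac{3}{8} + \left(- \frac{T}{2} + \frac{T^{2}}{8}\right) = - \frac{3}{8} - \frac{T}{2} + \frac{T^{2}}{8}$)
$D{\left(n,Q \right)} = \frac{\frac{29}{8} + Q}{-1 + n}$ ($D{\left(n,Q \right)} = \frac{Q - \left(- \frac{13}{8} - 2\right)}{n - 1} = \frac{Q + \left(- \frac{3}{8} + 2 + \frac{1}{8} \cdot 16\right)}{-1 + n} = \frac{Q + \left(- \frac{3}{8} + 2 + 2\right)}{-1 + n} = \frac{Q + \frac{29}{8}}{-1 + n} = \frac{\frac{29}{8} + Q}{-1 + n}$)
$- 41 \left(19 + D{\left(4 \cdot 3 + 3,2 \cdot 3 \right)}\right) = - 41 \left(19 + \frac{\frac{29}{8} + 2 \cdot 3}{-1 + \left(4 \cdot 3 + 3\right)}\right) = - 41 \left(19 + \frac{\frac{29}{8} + 6}{-1 + \left(12 + 3\right)}\right) = - 41 \left(19 + \frac{1}{-1 + 15} \cdot \frac{77}{8}\right) = - 41 \left(19 + \frac{1}{14} \cdot \frac{77}{8}\right) = - 41 \left(19 + \frac{11}{16}\right) = \left(-41\right) \frac{315}{16} = - \frac{12915}{16}$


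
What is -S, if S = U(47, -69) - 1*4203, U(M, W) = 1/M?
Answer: 197540/47 ≈ 4203.0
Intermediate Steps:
S = -197540/47 (S = 1/47 - 1*4203 = 1/47 - 4203 = -197540/47 ≈ -4203.0)
-S = -1*(-197540/47) = 197540/47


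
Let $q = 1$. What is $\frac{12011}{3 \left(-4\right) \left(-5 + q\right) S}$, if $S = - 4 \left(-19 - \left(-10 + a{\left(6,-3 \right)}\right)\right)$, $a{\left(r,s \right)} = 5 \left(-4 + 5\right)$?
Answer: $\frac{12011}{2688} \approx 4.4684$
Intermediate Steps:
$a{\left(r,s \right)} = 5$ ($a{\left(r,s \right)} = 5 \cdot 1 = 5$)
$S = 56$ ($S = - 4 \left(-19 + \left(10 - 5\right)\right) = - 4 \left(-19 + 5\right) = \left(-4\right) \left(-14\right) = 56$)
$\frac{12011}{3 \left(-4\right) \left(-5 + q\right) S} = \frac{12011}{3 \left(-4\right) \left(-5 + 1\right) 56} = \frac{12011}{\left(-12\right) \left(-4\right) 56} = \frac{12011}{48 \cdot 56} = \frac{12011}{2688}$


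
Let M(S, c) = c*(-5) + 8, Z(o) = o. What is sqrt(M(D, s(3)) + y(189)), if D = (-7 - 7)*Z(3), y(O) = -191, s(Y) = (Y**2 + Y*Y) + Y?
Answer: 12*I*sqrt(2) ≈ 16.971*I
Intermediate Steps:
s(Y) = Y + 2*Y**2 (s(Y) = (Y**2 + Y**2) + Y = 2*Y**2 + Y = Y + 2*Y**2)
D = -42 (D = (-7 - 7)*3 = -14*3 = -42)
M(S, c) = 8 - 5*c (M(S, c) = -5*c + 8 = 8 - 5*c)
sqrt(M(D, s(3)) + y(189)) = sqrt((8 - 15*(1 + 2*3)) - 191) = sqrt((8 - 15*(1 + 6)) - 191) = sqrt((8 - 15*7) - 191) = sqrt((8 - 5*21) - 191) = sqrt((8 - 105) - 191) = sqrt(-97 - 191) = sqrt(-288) = 12*I*sqrt(2)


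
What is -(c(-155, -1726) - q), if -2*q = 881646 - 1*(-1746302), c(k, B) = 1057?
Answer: -1315031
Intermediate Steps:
q = -1313974 (q = -(881646 - 1*(-1746302))/2 = -(881646 + 1746302)/2 = -½*2627948 = -1313974)
-(c(-155, -1726) - q) = -(1057 - 1*(-1313974)) = -(1057 + 1313974) = -1*1315031 = -1315031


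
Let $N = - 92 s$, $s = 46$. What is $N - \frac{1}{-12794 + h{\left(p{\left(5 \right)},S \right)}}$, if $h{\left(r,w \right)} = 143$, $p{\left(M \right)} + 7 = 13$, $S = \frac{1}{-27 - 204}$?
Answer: $- \frac{53539031}{12651} \approx -4232.0$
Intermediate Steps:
$S = - \frac{1}{231}$ ($S = \frac{1}{-231} = - \frac{1}{231} \approx -0.004329$)
$p{\left(M \right)} = 6$ ($p{\left(M \right)} = -7 + 13 = 6$)
$N = -4232$ ($N = \left(-92\right) 46 = -4232$)
$N - \frac{1}{-12794 + h{\left(p{\left(5 \right)},S \right)}} = -4232 - \frac{1}{-12794 + 143} = -4232 - \frac{1}{-12651} = -4232 - - \frac{1}{12651} = -4232 + \frac{1}{12651} = - \frac{53539031}{12651}$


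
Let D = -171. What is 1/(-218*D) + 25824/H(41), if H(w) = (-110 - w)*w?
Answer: -962660881/230788098 ≈ -4.1712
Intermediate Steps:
H(w) = w*(-110 - w)
1/(-218*D) + 25824/H(41) = 1/(-218*(-171)) + 25824/((-1*41*(110 + 41))) = 1/37278 + 25824/((-1*41*151)) = 1/37278 + 25824/(-6191) = 1/37278 + 25824*(-1/6191) = 1/37278 - 25824/6191 = -962660881/230788098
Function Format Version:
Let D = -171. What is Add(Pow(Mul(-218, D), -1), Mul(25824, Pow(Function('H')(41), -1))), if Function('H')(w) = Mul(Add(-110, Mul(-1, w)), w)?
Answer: Rational(-962660881, 230788098) ≈ -4.1712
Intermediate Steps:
Function('H')(w) = Mul(w, Add(-110, Mul(-1, w)))
Add(Pow(Mul(-218, D), -1), Mul(25824, Pow(Function('H')(41), -1))) = Add(Pow(Mul(-218, -171), -1), Mul(25824, Pow(Mul(-1, 41, Add(110, 41)), -1))) = Add(Pow(37278, -1), Mul(25824, Pow(Mul(-1, 41, 151), -1))) = Add(Rational(1, 37278), Mul(25824, Pow(-6191, -1))) = Add(Rational(1, 37278), Mul(25824, Rational(-1, 6191))) = Add(Rational(1, 37278), Rational(-25824, 6191)) = Rational(-962660881, 230788098)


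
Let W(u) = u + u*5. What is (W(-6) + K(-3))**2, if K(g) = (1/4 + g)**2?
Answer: 207025/256 ≈ 808.69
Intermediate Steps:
K(g) = (1/4 + g)**2
W(u) = 6*u (W(u) = u + 5*u = 6*u)
(W(-6) + K(-3))**2 = (6*(-6) + (1 + 4*(-3))**2/16)**2 = (-36 + (1 - 12)**2/16)**2 = (-36 + (1/16)*(-11)**2)**2 = (-36 + (1/16)*121)**2 = (-36 + 121/16)**2 = (-455/16)**2 = 207025/256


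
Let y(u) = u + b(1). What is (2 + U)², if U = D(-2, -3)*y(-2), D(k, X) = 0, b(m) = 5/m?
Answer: 4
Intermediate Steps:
y(u) = 5 + u (y(u) = u + 5/1 = u + 5*1 = u + 5 = 5 + u)
U = 0 (U = 0*(5 - 2) = 0*3 = 0)
(2 + U)² = (2 + 0)² = 2² = 4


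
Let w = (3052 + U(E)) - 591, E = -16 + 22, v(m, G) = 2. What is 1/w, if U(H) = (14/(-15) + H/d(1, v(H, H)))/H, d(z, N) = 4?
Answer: 180/442997 ≈ 0.00040632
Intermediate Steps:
E = 6
U(H) = (-14/15 + H/4)/H (U(H) = (14/(-15) + H/4)/H = (14*(-1/15) + H*(¼))/H = (-14/15 + H/4)/H)
w = 442997/180 (w = (3052 + (1/60)*(-56 + 15*6)/6) - 591 = (3052 + (1/60)*(⅙)*(-56 + 90)) - 591 = (3052 + (1/60)*(⅙)*34) - 591 = (3052 + 17/180) - 591 = 549377/180 - 591 = 442997/180 ≈ 2461.1)
1/w = 1/(442997/180) = 180/442997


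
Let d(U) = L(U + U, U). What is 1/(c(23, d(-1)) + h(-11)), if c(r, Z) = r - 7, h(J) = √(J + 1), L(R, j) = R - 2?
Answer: 8/133 - I*√10/266 ≈ 0.06015 - 0.011888*I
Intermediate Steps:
L(R, j) = -2 + R
d(U) = -2 + 2*U (d(U) = -2 + (U + U) = -2 + 2*U)
h(J) = √(1 + J)
c(r, Z) = -7 + r
1/(c(23, d(-1)) + h(-11)) = 1/((-7 + 23) + √(1 - 11)) = 1/(16 + √(-10)) = 1/(16 + I*√10)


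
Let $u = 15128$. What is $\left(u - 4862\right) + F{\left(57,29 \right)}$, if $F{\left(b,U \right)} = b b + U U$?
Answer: $14356$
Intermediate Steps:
$F{\left(b,U \right)} = U^{2} + b^{2}$ ($F{\left(b,U \right)} = b^{2} + U^{2} = U^{2} + b^{2}$)
$\left(u - 4862\right) + F{\left(57,29 \right)} = \left(15128 - 4862\right) + \left(29^{2} + 57^{2}\right) = 10266 + \left(841 + 3249\right) = 10266 + 4090 = 14356$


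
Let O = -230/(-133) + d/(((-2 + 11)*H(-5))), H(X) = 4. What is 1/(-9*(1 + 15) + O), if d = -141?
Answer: -1596/233315 ≈ -0.0068405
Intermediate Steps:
O = -3491/1596 (O = -230/(-133) - 141*1/(4*(-2 + 11)) = -230*(-1/133) - 141/(9*4) = 230/133 - 141/36 = 230/133 - 141*1/36 = 230/133 - 47/12 = -3491/1596 ≈ -2.1873)
1/(-9*(1 + 15) + O) = 1/(-9*(1 + 15) - 3491/1596) = 1/(-9*16 - 3491/1596) = 1/(-144 - 3491/1596) = 1/(-233315/1596) = -1596/233315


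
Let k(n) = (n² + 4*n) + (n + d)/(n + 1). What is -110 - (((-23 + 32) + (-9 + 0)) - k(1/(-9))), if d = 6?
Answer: -67267/648 ≈ -103.81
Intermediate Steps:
k(n) = n² + 4*n + (6 + n)/(1 + n) (k(n) = (n² + 4*n) + (n + 6)/(n + 1) = (n² + 4*n) + (6 + n)/(1 + n) = n² + 4*n + (6 + n)/(1 + n))
-110 - (((-23 + 32) + (-9 + 0)) - k(1/(-9))) = -110 - (((-23 + 32) + (-9 + 0)) - (6 + (1/(-9))³ + 5/(-9) + 5*(1/(-9))²)/(1 + 1/(-9))) = -110 - ((9 - 9) - (6 + (-⅑)³ + 5*(-⅑) + 5*(-⅑)²)/(1 - ⅑)) = -110 - (0 - (6 - 1/729 - 5/9 + 5*(1/81))/8/9) = -110 - (0 - 9*(6 - 1/729 - 5/9 + 5/81)/8) = -110 - (0 - 9*4013/(8*729)) = -110 - (0 - 1*4013/648) = -110 - (0 - 4013/648) = -110 - 1*(-4013/648) = -110 + 4013/648 = -67267/648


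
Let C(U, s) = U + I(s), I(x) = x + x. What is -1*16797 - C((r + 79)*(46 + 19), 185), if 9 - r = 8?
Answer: -22367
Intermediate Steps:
r = 1 (r = 9 - 1*8 = 9 - 8 = 1)
I(x) = 2*x
C(U, s) = U + 2*s
-1*16797 - C((r + 79)*(46 + 19), 185) = -1*16797 - ((1 + 79)*(46 + 19) + 2*185) = -16797 - (80*65 + 370) = -16797 - (5200 + 370) = -16797 - 1*5570 = -16797 - 5570 = -22367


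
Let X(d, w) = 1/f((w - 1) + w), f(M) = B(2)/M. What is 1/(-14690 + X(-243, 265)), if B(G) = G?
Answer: -2/28851 ≈ -6.9322e-5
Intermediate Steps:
f(M) = 2/M
X(d, w) = -½ + w (X(d, w) = 1/(2/((w - 1) + w)) = 1/(2/((-1 + w) + w)) = 1/(2/(-1 + 2*w)) = -½ + w)
1/(-14690 + X(-243, 265)) = 1/(-14690 + (-½ + 265)) = 1/(-14690 + 529/2) = 1/(-28851/2) = -2/28851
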